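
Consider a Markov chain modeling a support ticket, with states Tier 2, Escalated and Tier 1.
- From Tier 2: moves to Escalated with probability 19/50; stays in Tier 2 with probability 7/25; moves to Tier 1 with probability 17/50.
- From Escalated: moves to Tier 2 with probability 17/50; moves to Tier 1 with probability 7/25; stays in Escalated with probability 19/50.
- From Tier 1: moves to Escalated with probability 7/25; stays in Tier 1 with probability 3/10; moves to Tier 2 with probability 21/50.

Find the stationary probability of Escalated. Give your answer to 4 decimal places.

0.3493

Let the stationary distribution be π with π = πP and π_1 + π_2 + π_3 = 1.
π_1 = 0.28·π_1 + 0.34·π_2 + 0.42·π_3
π_2 = 0.38·π_1 + 0.38·π_2 + 0.28·π_3
Solving with the normalization constraint gives π = (0.3439, 0.3493, 0.3068).
So the stationary probability of Escalated is 0.3493.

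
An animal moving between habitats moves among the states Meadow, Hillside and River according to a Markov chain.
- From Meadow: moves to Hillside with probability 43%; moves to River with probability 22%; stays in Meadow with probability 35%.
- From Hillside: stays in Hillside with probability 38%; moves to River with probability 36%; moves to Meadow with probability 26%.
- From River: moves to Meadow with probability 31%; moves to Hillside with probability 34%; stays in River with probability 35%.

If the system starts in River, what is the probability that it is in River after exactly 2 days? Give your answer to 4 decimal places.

Sum over the intermediate state after 1 day:
P = P(River→Meadow)·P(Meadow→River) + P(River→Hillside)·P(Hillside→River) + P(River→River)·P(River→River)
  = 0.31×0.22 + 0.34×0.36 + 0.35×0.35
  = 0.0682 + 0.1224 + 0.1225 = 0.3131

0.3131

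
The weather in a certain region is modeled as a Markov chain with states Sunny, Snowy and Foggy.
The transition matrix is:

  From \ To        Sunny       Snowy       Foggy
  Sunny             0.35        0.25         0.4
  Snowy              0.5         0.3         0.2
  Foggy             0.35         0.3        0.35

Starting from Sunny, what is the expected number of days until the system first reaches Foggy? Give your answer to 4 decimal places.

Let t(s) be the expected number of days to first reach Foggy from state s, with t(Foggy) = 0. Conditioning on the first day:
t(Sunny) = 1 + 0.35·t(Sunny) + 0.25·t(Snowy)
t(Snowy) = 1 + 0.5·t(Sunny) + 0.3·t(Snowy)
Solving: t(Sunny) = 2.8788, t(Snowy) = 3.4848.
Expected days from Sunny to Foggy: 2.8788.

2.8788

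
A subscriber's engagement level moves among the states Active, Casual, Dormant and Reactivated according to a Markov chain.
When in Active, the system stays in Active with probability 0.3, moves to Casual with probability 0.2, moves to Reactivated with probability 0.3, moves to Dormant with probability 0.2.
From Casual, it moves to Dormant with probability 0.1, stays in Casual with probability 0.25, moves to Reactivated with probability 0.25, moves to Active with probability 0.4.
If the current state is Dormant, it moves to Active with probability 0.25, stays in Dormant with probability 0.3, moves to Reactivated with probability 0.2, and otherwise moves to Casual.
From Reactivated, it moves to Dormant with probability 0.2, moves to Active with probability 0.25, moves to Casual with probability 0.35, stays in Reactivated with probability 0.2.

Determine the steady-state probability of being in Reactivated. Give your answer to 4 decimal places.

Let the stationary distribution be π with π = πP and π_1 + π_2 + π_3 + π_4 = 1.
π_1 = 0.3·π_1 + 0.4·π_2 + 0.25·π_3 + 0.25·π_4
π_2 = 0.2·π_1 + 0.25·π_2 + 0.25·π_3 + 0.35·π_4
π_3 = 0.2·π_1 + 0.1·π_2 + 0.3·π_3 + 0.2·π_4
Solving with the normalization constraint gives π = (0.3041, 0.2591, 0.1934, 0.2434).
So the stationary probability of Reactivated is 0.2434.

0.2434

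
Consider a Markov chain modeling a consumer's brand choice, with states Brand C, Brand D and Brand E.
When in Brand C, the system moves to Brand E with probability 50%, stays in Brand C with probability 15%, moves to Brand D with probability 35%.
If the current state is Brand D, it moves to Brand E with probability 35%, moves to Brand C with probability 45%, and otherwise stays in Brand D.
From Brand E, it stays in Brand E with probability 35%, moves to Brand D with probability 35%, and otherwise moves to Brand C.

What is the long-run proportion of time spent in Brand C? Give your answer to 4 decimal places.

Let the stationary distribution be π with π = πP and π_1 + π_2 + π_3 = 1.
π_1 = 0.15·π_1 + 0.45·π_2 + 0.3·π_3
π_2 = 0.35·π_1 + 0.2·π_2 + 0.35·π_3
Solving with the normalization constraint gives π = (0.3006, 0.3043, 0.3951).
So the stationary probability of Brand C is 0.3006.

0.3006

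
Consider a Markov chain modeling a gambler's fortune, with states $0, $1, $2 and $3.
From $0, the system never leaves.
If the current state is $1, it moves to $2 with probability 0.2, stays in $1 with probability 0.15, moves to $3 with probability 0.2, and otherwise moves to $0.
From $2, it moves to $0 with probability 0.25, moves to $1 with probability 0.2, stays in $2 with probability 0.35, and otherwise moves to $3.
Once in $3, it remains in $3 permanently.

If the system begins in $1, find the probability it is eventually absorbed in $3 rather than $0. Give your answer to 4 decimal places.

Let h(s) be the probability of absorption at $3 starting from transient state s. Then h($3) = 1 and h($0) = 0. By first-step analysis:
h($1) = 0.45·0 + 0.15·h($1) + 0.2·h($2) + 0.2·1
h($2) = 0.25·0 + 0.2·h($1) + 0.35·h($2) + 0.2·1
Solving: h($1) = 0.3317, h($2) = 0.4098.
Starting from $1, the probability is 0.3317.

0.3317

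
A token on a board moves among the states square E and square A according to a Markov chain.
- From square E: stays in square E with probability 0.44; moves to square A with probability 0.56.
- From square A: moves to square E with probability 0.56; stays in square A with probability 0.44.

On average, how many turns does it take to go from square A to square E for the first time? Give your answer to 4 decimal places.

1.7857

Let t(s) be the expected number of turns to first reach square E from state s, with t(square E) = 0. Conditioning on the first turn:
t(square A) = 1 + 0.44·t(square A)
Solving: t(square A) = 1.7857.
Expected turns from square A to square E: 1.7857.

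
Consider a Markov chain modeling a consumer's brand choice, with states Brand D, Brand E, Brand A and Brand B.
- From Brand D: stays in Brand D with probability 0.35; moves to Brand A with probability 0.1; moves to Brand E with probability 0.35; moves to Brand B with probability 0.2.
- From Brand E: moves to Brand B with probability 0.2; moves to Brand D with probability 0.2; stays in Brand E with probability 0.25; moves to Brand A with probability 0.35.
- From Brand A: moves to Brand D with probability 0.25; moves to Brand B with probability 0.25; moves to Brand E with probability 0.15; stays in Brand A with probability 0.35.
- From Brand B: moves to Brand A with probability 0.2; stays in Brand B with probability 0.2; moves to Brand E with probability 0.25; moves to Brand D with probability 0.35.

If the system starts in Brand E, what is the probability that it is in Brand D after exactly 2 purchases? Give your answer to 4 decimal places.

Propagate the distribution vector 2 purchases from Brand E.
After 0 purchases: (0.0000, 1.0000, 0.0000, 0.0000)
After 1 purchase: (0.2000, 0.2500, 0.3500, 0.2000)
After 2 purchases: (0.2775, 0.2350, 0.2700, 0.2175)
P(in Brand D after 2 purchases) = 0.2775

0.2775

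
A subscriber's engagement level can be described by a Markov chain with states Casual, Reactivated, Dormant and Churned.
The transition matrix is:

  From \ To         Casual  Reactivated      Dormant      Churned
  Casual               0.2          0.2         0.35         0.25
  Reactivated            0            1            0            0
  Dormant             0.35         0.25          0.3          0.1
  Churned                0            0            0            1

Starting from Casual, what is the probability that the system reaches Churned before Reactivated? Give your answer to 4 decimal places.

0.4800

Let h(s) be the probability of absorption at Churned starting from transient state s. Then h(Churned) = 1 and h(Reactivated) = 0. By first-step analysis:
h(Casual) = 0.2·h(Casual) + 0.2·0 + 0.35·h(Dormant) + 0.25·1
h(Dormant) = 0.35·h(Casual) + 0.25·0 + 0.3·h(Dormant) + 0.1·1
Solving: h(Casual) = 0.4800, h(Dormant) = 0.3829.
Starting from Casual, the probability is 0.4800.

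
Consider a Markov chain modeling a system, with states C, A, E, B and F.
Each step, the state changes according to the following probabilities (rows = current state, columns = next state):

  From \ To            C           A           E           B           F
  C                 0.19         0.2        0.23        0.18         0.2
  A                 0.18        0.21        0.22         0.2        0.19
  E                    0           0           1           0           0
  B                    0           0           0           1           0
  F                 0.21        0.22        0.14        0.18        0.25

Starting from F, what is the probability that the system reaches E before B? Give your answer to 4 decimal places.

0.4872

Let h(s) be the probability of absorption at E starting from transient state s. Then h(E) = 1 and h(B) = 0. By first-step analysis:
h(C) = 0.19·h(C) + 0.2·h(A) + 0.23·1 + 0.18·0 + 0.2·h(F)
h(A) = 0.18·h(C) + 0.21·h(A) + 0.22·1 + 0.2·0 + 0.19·h(F)
h(F) = 0.21·h(C) + 0.22·h(A) + 0.14·1 + 0.18·0 + 0.25·h(F)
Solving: h(C) = 0.5319, h(A) = 0.5168, h(F) = 0.4872.
Starting from F, the probability is 0.4872.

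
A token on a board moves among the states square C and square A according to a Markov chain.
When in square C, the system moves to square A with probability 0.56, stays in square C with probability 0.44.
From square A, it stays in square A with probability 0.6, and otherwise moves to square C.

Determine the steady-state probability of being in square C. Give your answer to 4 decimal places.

Let the stationary distribution be π with π = πP and π_1 + π_2 = 1.
π_1 = 0.44·π_1 + 0.4·π_2
Solving with the normalization constraint gives π = (0.4167, 0.5833).
So the stationary probability of square C is 0.4167.

0.4167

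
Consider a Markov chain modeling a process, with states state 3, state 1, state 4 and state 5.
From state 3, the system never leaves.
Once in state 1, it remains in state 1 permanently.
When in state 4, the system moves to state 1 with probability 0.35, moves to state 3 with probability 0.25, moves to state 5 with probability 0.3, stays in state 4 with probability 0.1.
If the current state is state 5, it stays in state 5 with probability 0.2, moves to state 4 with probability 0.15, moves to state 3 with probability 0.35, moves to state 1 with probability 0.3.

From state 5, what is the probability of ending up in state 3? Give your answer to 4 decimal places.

Let h(s) be the probability of absorption at state 3 starting from transient state s. Then h(state 3) = 1 and h(state 1) = 0. By first-step analysis:
h(state 4) = 0.25·1 + 0.35·0 + 0.1·h(state 4) + 0.3·h(state 5)
h(state 5) = 0.35·1 + 0.3·0 + 0.15·h(state 4) + 0.2·h(state 5)
Solving: h(state 4) = 0.4519, h(state 5) = 0.5222.
Starting from state 5, the probability is 0.5222.

0.5222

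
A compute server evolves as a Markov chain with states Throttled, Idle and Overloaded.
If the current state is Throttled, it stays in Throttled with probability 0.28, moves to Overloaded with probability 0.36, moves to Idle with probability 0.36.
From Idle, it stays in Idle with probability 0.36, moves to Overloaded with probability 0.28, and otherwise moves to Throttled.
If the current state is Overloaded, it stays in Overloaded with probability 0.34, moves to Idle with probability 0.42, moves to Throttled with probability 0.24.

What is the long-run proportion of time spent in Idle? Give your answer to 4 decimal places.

Let the stationary distribution be π with π = πP and π_1 + π_2 + π_3 = 1.
π_1 = 0.28·π_1 + 0.36·π_2 + 0.24·π_3
π_2 = 0.36·π_1 + 0.36·π_2 + 0.42·π_3
Solving with the normalization constraint gives π = (0.2974, 0.3794, 0.3232).
So the stationary probability of Idle is 0.3794.

0.3794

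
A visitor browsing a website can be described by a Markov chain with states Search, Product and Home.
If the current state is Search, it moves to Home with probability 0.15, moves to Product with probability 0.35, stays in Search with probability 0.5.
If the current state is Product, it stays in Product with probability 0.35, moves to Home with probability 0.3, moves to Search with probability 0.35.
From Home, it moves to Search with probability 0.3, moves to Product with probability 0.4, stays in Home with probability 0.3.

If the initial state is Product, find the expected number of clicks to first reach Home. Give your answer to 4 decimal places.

4.1975

Let t(s) be the expected number of clicks to first reach Home from state s, with t(Home) = 0. Conditioning on the first click:
t(Search) = 1 + 0.5·t(Search) + 0.35·t(Product)
t(Product) = 1 + 0.35·t(Search) + 0.35·t(Product)
Solving: t(Search) = 4.9383, t(Product) = 4.1975.
Expected clicks from Product to Home: 4.1975.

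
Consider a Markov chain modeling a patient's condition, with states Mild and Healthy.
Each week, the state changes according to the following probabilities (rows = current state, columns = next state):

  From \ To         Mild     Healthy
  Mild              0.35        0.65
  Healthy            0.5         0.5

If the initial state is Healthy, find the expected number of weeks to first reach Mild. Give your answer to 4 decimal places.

2.0000

Let t(s) be the expected number of weeks to first reach Mild from state s, with t(Mild) = 0. Conditioning on the first week:
t(Healthy) = 1 + 0.5·t(Healthy)
Solving: t(Healthy) = 2.0000.
Expected weeks from Healthy to Mild: 2.0000.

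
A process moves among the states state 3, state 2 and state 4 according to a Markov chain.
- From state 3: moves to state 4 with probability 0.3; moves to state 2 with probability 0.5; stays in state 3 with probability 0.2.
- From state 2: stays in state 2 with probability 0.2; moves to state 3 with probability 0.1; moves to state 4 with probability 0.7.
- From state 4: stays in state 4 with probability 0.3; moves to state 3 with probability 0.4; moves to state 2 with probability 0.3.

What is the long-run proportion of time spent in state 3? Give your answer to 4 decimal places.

0.2536

Let the stationary distribution be π with π = πP and π_1 + π_2 + π_3 = 1.
π_1 = 0.2·π_1 + 0.1·π_2 + 0.4·π_3
π_2 = 0.5·π_1 + 0.2·π_2 + 0.3·π_3
Solving with the normalization constraint gives π = (0.2536, 0.3188, 0.4275).
So the stationary probability of state 3 is 0.2536.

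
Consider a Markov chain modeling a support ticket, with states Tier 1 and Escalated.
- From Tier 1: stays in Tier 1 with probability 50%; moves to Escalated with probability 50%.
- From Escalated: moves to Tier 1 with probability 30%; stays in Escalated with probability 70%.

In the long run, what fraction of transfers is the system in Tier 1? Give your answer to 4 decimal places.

0.3750

Let the stationary distribution be π with π = πP and π_1 + π_2 = 1.
π_1 = 0.5·π_1 + 0.3·π_2
Solving with the normalization constraint gives π = (0.3750, 0.6250).
So the stationary probability of Tier 1 is 0.3750.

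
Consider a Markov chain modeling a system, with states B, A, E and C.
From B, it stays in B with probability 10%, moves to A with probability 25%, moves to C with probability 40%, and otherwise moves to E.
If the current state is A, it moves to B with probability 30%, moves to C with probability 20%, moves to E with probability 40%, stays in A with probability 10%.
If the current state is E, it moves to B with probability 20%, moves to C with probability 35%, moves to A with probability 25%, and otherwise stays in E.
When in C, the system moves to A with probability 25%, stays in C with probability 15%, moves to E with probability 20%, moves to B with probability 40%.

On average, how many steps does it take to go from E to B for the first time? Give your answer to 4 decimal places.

3.6412

Let t(s) be the expected number of steps to first reach B from state s, with t(B) = 0. Conditioning on the first step:
t(A) = 1 + 0.1·t(A) + 0.4·t(E) + 0.2·t(C)
t(E) = 1 + 0.25·t(A) + 0.2·t(E) + 0.35·t(C)
t(C) = 1 + 0.25·t(A) + 0.2·t(E) + 0.15·t(C)
Solving: t(A) = 3.4037, t(E) = 3.6412, t(C) = 3.0343.
Expected steps from E to B: 3.6412.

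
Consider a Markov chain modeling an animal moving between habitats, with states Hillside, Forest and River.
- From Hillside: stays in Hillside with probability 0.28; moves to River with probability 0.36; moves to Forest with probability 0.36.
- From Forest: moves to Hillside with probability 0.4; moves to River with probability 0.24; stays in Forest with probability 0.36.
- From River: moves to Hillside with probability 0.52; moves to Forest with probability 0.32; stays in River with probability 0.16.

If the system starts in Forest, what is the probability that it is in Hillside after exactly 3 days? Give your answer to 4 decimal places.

Propagate the distribution vector 3 days from Forest.
After 0 days: (0.0000, 1.0000, 0.0000)
After 1 day: (0.4000, 0.3600, 0.2400)
After 2 days: (0.3808, 0.3504, 0.2688)
After 3 days: (0.3866, 0.3492, 0.2642)
P(in Hillside after 3 days) = 0.3866

0.3866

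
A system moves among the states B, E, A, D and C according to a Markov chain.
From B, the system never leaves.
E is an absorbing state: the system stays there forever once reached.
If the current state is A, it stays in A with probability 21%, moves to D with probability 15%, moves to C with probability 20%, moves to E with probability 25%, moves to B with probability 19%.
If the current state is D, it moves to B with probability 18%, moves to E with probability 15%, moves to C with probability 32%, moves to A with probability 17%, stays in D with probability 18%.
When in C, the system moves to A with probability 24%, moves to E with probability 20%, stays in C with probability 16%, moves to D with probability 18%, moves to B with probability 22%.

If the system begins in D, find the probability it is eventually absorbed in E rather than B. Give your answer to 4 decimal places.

0.4869

Let h(s) be the probability of absorption at E starting from transient state s. Then h(E) = 1 and h(B) = 0. By first-step analysis:
h(A) = 0.19·0 + 0.25·1 + 0.21·h(A) + 0.15·h(D) + 0.2·h(C)
h(D) = 0.18·0 + 0.15·1 + 0.17·h(A) + 0.18·h(D) + 0.32·h(C)
h(C) = 0.22·0 + 0.2·1 + 0.24·h(A) + 0.18·h(D) + 0.16·h(C)
Solving: h(A) = 0.5342, h(D) = 0.4869, h(C) = 0.4951.
Starting from D, the probability is 0.4869.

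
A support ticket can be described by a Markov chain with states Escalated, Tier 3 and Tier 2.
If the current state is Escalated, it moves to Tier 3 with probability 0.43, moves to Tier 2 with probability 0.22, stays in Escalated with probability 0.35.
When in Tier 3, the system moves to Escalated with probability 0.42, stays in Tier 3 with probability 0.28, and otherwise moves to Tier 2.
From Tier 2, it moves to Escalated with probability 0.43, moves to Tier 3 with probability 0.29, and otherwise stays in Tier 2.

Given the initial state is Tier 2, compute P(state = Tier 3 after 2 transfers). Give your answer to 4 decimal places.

Sum over the intermediate state after 1 transfer:
P = P(Tier 2→Escalated)·P(Escalated→Tier 3) + P(Tier 2→Tier 3)·P(Tier 3→Tier 3) + P(Tier 2→Tier 2)·P(Tier 2→Tier 3)
  = 0.43×0.43 + 0.29×0.28 + 0.28×0.29
  = 0.1849 + 0.0812 + 0.0812 = 0.3473

0.3473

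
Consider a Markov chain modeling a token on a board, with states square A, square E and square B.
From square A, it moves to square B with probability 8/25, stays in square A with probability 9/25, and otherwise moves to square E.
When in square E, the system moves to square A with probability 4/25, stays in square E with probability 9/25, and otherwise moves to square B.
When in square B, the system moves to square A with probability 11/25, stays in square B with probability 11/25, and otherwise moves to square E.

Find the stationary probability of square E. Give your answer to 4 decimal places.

0.2482

Let the stationary distribution be π with π = πP and π_1 + π_2 + π_3 = 1.
π_1 = 0.36·π_1 + 0.16·π_2 + 0.44·π_3
π_2 = 0.32·π_1 + 0.36·π_2 + 0.12·π_3
Solving with the normalization constraint gives π = (0.3431, 0.2482, 0.4088).
So the stationary probability of square E is 0.2482.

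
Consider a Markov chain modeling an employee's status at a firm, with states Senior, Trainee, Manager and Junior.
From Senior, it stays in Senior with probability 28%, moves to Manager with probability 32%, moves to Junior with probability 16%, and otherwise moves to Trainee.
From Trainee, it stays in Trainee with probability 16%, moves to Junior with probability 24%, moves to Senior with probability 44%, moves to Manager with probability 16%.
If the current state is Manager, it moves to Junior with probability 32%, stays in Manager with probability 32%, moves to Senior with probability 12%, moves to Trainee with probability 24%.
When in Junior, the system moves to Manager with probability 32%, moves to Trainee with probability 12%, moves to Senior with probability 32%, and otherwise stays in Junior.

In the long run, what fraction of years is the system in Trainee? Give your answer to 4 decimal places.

Let the stationary distribution be π with π = πP and π_1 + π_2 + π_3 + π_4 = 1.
π_1 = 0.28·π_1 + 0.44·π_2 + 0.12·π_3 + 0.32·π_4
π_2 = 0.24·π_1 + 0.16·π_2 + 0.24·π_3 + 0.12·π_4
π_3 = 0.32·π_1 + 0.16·π_2 + 0.32·π_3 + 0.32·π_4
Solving with the normalization constraint gives π = (0.2747, 0.1954, 0.2887, 0.2411).
So the stationary probability of Trainee is 0.1954.

0.1954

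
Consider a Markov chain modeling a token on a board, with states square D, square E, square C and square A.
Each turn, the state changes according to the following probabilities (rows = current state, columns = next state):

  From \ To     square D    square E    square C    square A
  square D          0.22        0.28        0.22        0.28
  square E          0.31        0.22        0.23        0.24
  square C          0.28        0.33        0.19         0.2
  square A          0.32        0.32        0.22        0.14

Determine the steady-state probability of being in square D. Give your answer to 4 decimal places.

Let the stationary distribution be π with π = πP and π_1 + π_2 + π_3 + π_4 = 1.
π_1 = 0.22·π_1 + 0.31·π_2 + 0.28·π_3 + 0.32·π_4
π_2 = 0.28·π_1 + 0.22·π_2 + 0.33·π_3 + 0.32·π_4
π_3 = 0.22·π_1 + 0.23·π_2 + 0.19·π_3 + 0.22·π_4
Solving with the normalization constraint gives π = (0.2805, 0.2827, 0.2163, 0.2205).
So the stationary probability of square D is 0.2805.

0.2805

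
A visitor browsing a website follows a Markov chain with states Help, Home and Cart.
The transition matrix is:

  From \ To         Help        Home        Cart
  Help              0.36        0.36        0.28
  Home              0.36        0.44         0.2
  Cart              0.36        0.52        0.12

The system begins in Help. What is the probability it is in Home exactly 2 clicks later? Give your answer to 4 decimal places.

0.4336

Sum over the intermediate state after 1 click:
P = P(Help→Help)·P(Help→Home) + P(Help→Home)·P(Home→Home) + P(Help→Cart)·P(Cart→Home)
  = 0.36×0.36 + 0.36×0.44 + 0.28×0.52
  = 0.1296 + 0.1584 + 0.1456 = 0.4336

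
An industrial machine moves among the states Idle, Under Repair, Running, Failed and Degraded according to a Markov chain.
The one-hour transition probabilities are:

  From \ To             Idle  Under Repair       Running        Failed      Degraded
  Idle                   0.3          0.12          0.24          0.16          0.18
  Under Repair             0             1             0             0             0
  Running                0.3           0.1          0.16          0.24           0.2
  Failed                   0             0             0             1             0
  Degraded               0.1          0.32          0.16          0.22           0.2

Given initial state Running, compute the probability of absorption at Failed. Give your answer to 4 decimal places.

Let h(s) be the probability of absorption at Failed starting from transient state s. Then h(Failed) = 1 and h(Under Repair) = 0. By first-step analysis:
h(Idle) = 0.3·h(Idle) + 0.12·0 + 0.24·h(Running) + 0.16·1 + 0.18·h(Degraded)
h(Running) = 0.3·h(Idle) + 0.1·0 + 0.16·h(Running) + 0.24·1 + 0.2·h(Degraded)
h(Degraded) = 0.1·h(Idle) + 0.32·0 + 0.16·h(Running) + 0.22·1 + 0.2·h(Degraded)
Solving: h(Idle) = 0.5506, h(Running) = 0.5924, h(Degraded) = 0.4623.
Starting from Running, the probability is 0.5924.

0.5924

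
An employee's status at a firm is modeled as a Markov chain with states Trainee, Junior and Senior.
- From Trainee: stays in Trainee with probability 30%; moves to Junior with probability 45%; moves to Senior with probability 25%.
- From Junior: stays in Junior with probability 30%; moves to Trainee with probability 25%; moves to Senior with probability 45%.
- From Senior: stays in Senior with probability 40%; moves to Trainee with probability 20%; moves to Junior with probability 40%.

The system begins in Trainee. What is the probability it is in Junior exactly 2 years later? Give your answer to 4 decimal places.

Sum over the intermediate state after 1 year:
P = P(Trainee→Trainee)·P(Trainee→Junior) + P(Trainee→Junior)·P(Junior→Junior) + P(Trainee→Senior)·P(Senior→Junior)
  = 0.3×0.45 + 0.45×0.3 + 0.25×0.4
  = 0.1350 + 0.1350 + 0.1000 = 0.3700

0.3700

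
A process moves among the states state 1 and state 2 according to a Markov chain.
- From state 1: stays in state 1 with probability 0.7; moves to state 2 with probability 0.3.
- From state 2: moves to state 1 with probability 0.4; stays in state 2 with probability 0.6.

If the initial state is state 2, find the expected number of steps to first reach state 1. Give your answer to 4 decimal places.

Let t(s) be the expected number of steps to first reach state 1 from state s, with t(state 1) = 0. Conditioning on the first step:
t(state 2) = 1 + 0.6·t(state 2)
Solving: t(state 2) = 2.5000.
Expected steps from state 2 to state 1: 2.5000.

2.5000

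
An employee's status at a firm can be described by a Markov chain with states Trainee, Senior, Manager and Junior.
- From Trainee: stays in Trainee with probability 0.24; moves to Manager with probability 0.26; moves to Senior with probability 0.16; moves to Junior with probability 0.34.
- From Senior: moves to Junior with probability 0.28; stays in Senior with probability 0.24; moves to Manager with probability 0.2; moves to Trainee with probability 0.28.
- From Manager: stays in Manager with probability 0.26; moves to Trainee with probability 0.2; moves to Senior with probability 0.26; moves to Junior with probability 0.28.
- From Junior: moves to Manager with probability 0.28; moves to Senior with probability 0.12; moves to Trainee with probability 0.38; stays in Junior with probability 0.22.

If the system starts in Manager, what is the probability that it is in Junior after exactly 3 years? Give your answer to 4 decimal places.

0.2802

Propagate the distribution vector 3 years from Manager.
After 0 years: (0.0000, 0.0000, 1.0000, 0.0000)
After 1 year: (0.2000, 0.2600, 0.2600, 0.2800)
After 2 years: (0.2792, 0.1956, 0.2500, 0.2752)
After 3 years: (0.2764, 0.1896, 0.2538, 0.2802)
P(in Junior after 3 years) = 0.2802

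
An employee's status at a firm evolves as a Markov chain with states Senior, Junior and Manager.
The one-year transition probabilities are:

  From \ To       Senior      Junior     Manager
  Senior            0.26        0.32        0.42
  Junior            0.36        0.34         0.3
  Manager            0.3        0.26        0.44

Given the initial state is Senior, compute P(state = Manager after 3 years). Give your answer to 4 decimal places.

0.3917

Propagate the distribution vector 3 years from Senior.
After 0 years: (1.0000, 0.0000, 0.0000)
After 1 year: (0.2600, 0.3200, 0.4200)
After 2 years: (0.3088, 0.3012, 0.3900)
After 3 years: (0.3057, 0.3026, 0.3917)
P(in Manager after 3 years) = 0.3917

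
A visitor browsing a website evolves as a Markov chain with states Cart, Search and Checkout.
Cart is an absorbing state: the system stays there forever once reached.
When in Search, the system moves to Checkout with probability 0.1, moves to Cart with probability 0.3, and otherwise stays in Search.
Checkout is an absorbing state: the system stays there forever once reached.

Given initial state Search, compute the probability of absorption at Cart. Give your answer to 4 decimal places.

Let h(s) be the probability of absorption at Cart starting from transient state s. Then h(Cart) = 1 and h(Checkout) = 0. By first-step analysis:
h(Search) = 0.3·1 + 0.6·h(Search) + 0.1·0
Solving: h(Search) = 0.7500.
Starting from Search, the probability is 0.7500.

0.7500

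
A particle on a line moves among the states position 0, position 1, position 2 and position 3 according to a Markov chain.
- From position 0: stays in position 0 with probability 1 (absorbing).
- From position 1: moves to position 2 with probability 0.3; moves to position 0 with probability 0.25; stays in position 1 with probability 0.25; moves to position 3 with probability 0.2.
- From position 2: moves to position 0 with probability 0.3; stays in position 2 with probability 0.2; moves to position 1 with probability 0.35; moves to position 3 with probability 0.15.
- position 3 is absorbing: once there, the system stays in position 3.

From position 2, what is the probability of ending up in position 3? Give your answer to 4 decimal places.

Let h(s) be the probability of absorption at position 3 starting from transient state s. Then h(position 3) = 1 and h(position 0) = 0. By first-step analysis:
h(position 1) = 0.25·0 + 0.25·h(position 1) + 0.3·h(position 2) + 0.2·1
h(position 2) = 0.3·0 + 0.35·h(position 1) + 0.2·h(position 2) + 0.15·1
Solving: h(position 1) = 0.4141, h(position 2) = 0.3687.
Starting from position 2, the probability is 0.3687.

0.3687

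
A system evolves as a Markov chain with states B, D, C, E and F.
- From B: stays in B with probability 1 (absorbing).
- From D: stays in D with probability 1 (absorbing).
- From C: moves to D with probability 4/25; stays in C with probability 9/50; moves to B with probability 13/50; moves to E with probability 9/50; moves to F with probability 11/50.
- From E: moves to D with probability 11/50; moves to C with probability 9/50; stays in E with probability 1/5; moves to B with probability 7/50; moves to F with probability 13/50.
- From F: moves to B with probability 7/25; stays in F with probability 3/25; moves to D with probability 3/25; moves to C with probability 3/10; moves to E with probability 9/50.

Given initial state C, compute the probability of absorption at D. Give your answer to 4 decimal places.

0.4020

Let h(s) be the probability of absorption at D starting from transient state s. Then h(D) = 1 and h(B) = 0. By first-step analysis:
h(C) = 0.26·0 + 0.16·1 + 0.18·h(C) + 0.18·h(E) + 0.22·h(F)
h(E) = 0.14·0 + 0.22·1 + 0.18·h(C) + 0.2·h(E) + 0.26·h(F)
h(F) = 0.28·0 + 0.12·1 + 0.3·h(C) + 0.18·h(E) + 0.12·h(F)
Solving: h(C) = 0.4020, h(E) = 0.4867, h(F) = 0.3730.
Starting from C, the probability is 0.4020.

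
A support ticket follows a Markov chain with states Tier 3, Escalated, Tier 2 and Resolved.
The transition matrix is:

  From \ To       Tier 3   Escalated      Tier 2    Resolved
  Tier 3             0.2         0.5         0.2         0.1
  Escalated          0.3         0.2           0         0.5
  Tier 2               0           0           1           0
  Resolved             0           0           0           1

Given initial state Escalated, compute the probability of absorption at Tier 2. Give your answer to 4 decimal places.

0.1224

Let h(s) be the probability of absorption at Tier 2 starting from transient state s. Then h(Tier 2) = 1 and h(Resolved) = 0. By first-step analysis:
h(Tier 3) = 0.2·h(Tier 3) + 0.5·h(Escalated) + 0.2·1 + 0.1·0
h(Escalated) = 0.3·h(Tier 3) + 0.2·h(Escalated) + 0.5·0
Solving: h(Tier 3) = 0.3265, h(Escalated) = 0.1224.
Starting from Escalated, the probability is 0.1224.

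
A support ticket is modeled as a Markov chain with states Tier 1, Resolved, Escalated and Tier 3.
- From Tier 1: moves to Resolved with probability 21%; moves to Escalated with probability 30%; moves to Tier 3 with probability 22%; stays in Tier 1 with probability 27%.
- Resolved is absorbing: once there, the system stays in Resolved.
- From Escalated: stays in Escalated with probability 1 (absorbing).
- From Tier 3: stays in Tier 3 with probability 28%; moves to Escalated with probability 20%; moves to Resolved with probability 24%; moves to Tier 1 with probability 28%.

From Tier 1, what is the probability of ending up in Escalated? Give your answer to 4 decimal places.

Let h(s) be the probability of absorption at Escalated starting from transient state s. Then h(Escalated) = 1 and h(Resolved) = 0. By first-step analysis:
h(Tier 1) = 0.27·h(Tier 1) + 0.21·0 + 0.3·1 + 0.22·h(Tier 3)
h(Tier 3) = 0.28·h(Tier 1) + 0.24·0 + 0.2·1 + 0.28·h(Tier 3)
Solving: h(Tier 1) = 0.5603, h(Tier 3) = 0.4957.
Starting from Tier 1, the probability is 0.5603.

0.5603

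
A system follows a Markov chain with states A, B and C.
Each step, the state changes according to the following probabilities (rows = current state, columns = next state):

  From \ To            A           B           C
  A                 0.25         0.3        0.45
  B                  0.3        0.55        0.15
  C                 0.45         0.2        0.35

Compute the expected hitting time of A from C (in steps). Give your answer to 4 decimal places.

2.4762

Let t(s) be the expected number of steps to first reach A from state s, with t(A) = 0. Conditioning on the first step:
t(B) = 1 + 0.55·t(B) + 0.15·t(C)
t(C) = 1 + 0.2·t(B) + 0.35·t(C)
Solving: t(B) = 3.0476, t(C) = 2.4762.
Expected steps from C to A: 2.4762.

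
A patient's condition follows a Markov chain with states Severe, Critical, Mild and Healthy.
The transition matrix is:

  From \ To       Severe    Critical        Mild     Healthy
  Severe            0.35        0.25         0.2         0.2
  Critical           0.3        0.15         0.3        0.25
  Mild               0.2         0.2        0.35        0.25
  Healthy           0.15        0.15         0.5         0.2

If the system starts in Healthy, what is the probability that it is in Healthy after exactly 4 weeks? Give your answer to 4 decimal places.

Propagate the distribution vector 4 weeks from Healthy.
After 0 weeks: (0.0000, 0.0000, 0.0000, 1.0000)
After 1 week: (0.1500, 0.1500, 0.5000, 0.2000)
After 2 weeks: (0.2275, 0.1900, 0.3500, 0.2325)
After 3 weeks: (0.2415, 0.1903, 0.3413, 0.2270)
After 4 weeks: (0.2439, 0.1912, 0.3383, 0.2266)
P(in Healthy after 4 weeks) = 0.2266

0.2266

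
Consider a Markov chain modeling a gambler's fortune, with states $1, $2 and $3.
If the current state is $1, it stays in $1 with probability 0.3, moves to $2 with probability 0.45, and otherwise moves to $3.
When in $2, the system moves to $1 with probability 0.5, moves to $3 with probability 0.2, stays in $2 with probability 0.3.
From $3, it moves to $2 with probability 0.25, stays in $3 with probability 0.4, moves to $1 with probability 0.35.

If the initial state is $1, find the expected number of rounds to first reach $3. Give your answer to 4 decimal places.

4.3396

Let t(s) be the expected number of rounds to first reach $3 from state s, with t($3) = 0. Conditioning on the first round:
t($1) = 1 + 0.3·t($1) + 0.45·t($2)
t($2) = 1 + 0.5·t($1) + 0.3·t($2)
Solving: t($1) = 4.3396, t($2) = 4.5283.
Expected rounds from $1 to $3: 4.3396.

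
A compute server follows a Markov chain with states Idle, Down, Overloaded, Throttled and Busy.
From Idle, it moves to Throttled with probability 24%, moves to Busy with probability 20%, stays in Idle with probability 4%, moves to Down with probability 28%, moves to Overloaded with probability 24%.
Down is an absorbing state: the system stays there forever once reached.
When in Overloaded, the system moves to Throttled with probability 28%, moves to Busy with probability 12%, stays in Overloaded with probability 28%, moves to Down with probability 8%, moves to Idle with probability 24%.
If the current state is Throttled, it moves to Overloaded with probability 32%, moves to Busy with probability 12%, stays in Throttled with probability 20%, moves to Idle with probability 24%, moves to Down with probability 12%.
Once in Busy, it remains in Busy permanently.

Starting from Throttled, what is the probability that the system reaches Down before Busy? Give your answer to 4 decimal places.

Let h(s) be the probability of absorption at Down starting from transient state s. Then h(Down) = 1 and h(Busy) = 0. By first-step analysis:
h(Idle) = 0.04·h(Idle) + 0.28·1 + 0.24·h(Overloaded) + 0.24·h(Throttled) + 0.2·0
h(Overloaded) = 0.24·h(Idle) + 0.08·1 + 0.28·h(Overloaded) + 0.28·h(Throttled) + 0.12·0
h(Throttled) = 0.24·h(Idle) + 0.12·1 + 0.32·h(Overloaded) + 0.2·h(Throttled) + 0.12·0
Solving: h(Idle) = 0.5408, h(Overloaded) = 0.4889, h(Throttled) = 0.5078.
Starting from Throttled, the probability is 0.5078.

0.5078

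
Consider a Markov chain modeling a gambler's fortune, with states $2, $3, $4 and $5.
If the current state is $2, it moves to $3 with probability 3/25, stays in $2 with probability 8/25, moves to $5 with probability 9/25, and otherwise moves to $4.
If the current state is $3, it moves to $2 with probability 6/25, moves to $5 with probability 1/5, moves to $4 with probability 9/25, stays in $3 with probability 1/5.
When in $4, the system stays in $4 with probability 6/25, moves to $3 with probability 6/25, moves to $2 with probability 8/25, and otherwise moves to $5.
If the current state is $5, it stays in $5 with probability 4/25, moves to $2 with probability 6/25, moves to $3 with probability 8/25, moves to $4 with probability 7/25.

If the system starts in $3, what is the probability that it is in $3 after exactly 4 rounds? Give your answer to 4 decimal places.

0.2163

Propagate the distribution vector 4 rounds from $3.
After 0 rounds: (0.0000, 1.0000, 0.0000, 0.0000)
After 1 round: (0.2400, 0.2000, 0.3600, 0.2000)
After 2 rounds: (0.2880, 0.2192, 0.2624, 0.2304)
After 3 rounds: (0.2840, 0.2151, 0.2640, 0.2369)
After 4 rounds: (0.2838, 0.2163, 0.2639, 0.2360)
P(in $3 after 4 rounds) = 0.2163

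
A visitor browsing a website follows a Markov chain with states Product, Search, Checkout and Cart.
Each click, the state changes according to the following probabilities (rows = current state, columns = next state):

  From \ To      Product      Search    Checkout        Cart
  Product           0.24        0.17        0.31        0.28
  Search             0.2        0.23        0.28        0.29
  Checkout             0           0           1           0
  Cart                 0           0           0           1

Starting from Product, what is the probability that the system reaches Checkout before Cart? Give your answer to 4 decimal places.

0.5194

Let h(s) be the probability of absorption at Checkout starting from transient state s. Then h(Checkout) = 1 and h(Cart) = 0. By first-step analysis:
h(Product) = 0.24·h(Product) + 0.17·h(Search) + 0.31·1 + 0.28·0
h(Search) = 0.2·h(Product) + 0.23·h(Search) + 0.28·1 + 0.29·0
Solving: h(Product) = 0.5194, h(Search) = 0.4985.
Starting from Product, the probability is 0.5194.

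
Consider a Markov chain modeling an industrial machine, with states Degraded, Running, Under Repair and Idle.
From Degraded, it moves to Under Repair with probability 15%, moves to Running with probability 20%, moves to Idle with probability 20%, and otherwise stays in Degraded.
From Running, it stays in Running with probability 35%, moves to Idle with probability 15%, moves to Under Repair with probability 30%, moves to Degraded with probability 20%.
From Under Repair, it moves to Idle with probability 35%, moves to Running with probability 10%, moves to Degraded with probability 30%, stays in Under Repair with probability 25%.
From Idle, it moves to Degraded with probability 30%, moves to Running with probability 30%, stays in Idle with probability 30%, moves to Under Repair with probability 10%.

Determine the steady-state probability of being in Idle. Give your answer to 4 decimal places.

Let the stationary distribution be π with π = πP and π_1 + π_2 + π_3 + π_4 = 1.
π_1 = 0.45·π_1 + 0.2·π_2 + 0.3·π_3 + 0.3·π_4
π_2 = 0.2·π_1 + 0.35·π_2 + 0.1·π_3 + 0.3·π_4
π_3 = 0.15·π_1 + 0.3·π_2 + 0.25·π_3 + 0.1·π_4
Solving with the normalization constraint gives π = (0.3246, 0.2409, 0.1934, 0.2411).
So the stationary probability of Idle is 0.2411.

0.2411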